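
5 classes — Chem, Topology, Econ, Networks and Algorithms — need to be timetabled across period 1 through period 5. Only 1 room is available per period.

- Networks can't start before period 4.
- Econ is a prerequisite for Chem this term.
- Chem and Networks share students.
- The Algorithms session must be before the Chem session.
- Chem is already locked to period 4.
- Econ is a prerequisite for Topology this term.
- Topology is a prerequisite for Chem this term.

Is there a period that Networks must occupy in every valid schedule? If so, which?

Networks's window is period 4–period 5.
Chem is fixed at period 4, and Networks can't share a period with Chem.
So Networks must be period 5.

period 5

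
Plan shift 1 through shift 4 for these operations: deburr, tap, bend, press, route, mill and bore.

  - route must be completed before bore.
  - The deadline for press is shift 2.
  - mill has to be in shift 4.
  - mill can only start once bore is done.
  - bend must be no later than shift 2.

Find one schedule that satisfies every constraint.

route in shift 1; press in shift 1; bend in shift 1; mill in shift 4; bore in shift 2; tap in shift 1; deburr in shift 1

Checking: bore(shift 2) before mill(shift 4); route(shift 1) before bore(shift 2); bend=shift 1 in [shift 1,shift 2]; mill=shift 4 in [shift 4,shift 4]; press=shift 1 in [shift 1,shift 2].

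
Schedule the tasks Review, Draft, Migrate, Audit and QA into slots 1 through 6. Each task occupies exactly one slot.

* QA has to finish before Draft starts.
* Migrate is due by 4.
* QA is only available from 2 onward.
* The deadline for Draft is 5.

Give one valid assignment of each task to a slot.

Migrate=1; Draft=3; Review=1; Audit=1; QA=2

Checking: QA(2) before Draft(3); QA=2 in [2,6]; Migrate=1 in [1,4]; Draft=3 in [1,5].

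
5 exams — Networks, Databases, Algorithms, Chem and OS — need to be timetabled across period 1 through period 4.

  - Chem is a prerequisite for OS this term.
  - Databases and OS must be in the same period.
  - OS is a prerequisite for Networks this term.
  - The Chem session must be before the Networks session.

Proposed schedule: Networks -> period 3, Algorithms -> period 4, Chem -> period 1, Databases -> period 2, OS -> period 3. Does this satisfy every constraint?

Invalid. Databases and OS must be in the same period.

Databases and OS must be in the same period — violated.
The Chem session must be before the Networks session — holds.
Chem is a prerequisite for OS this term — holds.
OS is a prerequisite for Networks this term — violated.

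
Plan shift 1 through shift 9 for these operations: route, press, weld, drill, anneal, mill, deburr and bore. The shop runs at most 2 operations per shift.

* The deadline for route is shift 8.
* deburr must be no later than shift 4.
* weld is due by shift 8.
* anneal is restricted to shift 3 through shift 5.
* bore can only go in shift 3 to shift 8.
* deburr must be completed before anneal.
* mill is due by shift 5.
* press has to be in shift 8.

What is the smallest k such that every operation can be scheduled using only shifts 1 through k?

8 shifts

The precedence chain requires at least 2 distinct shifts.
With at most 2 per shift and 8 operations, at least 4 shifts are needed.
press can't be placed before shift 8, so the schedule must run through at least shift 8.
8 works (last occupied shift: shift 8): for example bore -> shift 3; weld -> shift 2; route -> shift 2; drill -> shift 4; deburr -> shift 1; press -> shift 8; mill -> shift 1; anneal -> shift 3.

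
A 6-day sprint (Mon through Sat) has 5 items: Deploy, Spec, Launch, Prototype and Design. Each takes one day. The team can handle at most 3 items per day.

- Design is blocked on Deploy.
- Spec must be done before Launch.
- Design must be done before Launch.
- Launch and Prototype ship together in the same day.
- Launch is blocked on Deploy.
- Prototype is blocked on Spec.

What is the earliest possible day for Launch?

Precedence pushes Launch to at least Wed.
Launch at Wed is achievable: Spec in Mon; Launch in Wed; Prototype in Wed; Design in Tue; Deploy in Mon.

Wed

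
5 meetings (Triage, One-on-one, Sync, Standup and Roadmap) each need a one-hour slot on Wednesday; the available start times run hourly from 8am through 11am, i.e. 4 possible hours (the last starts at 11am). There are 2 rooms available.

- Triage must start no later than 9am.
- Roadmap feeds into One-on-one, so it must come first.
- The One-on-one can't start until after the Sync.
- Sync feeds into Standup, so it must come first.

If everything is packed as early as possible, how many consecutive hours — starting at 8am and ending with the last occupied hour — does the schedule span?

3 hours

The precedence chain requires at least 2 distinct hours.
With at most 2 per hour and 5 meetings, at least 3 hours are needed.
3 works (last occupied hour: 10am): for example Triage=8am; One-on-one=10am; Sync=8am; Standup=9am; Roadmap=9am.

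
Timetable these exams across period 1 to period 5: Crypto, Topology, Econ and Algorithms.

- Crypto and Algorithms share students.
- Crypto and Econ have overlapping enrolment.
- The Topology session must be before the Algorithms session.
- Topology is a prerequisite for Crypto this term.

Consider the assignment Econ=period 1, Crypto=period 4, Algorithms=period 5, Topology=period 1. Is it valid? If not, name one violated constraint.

The Topology session must be before the Algorithms session — holds.
Crypto and Econ have overlapping enrolment — holds.
Topology is a prerequisite for Crypto this term — holds.
Crypto and Algorithms share students — holds.

Valid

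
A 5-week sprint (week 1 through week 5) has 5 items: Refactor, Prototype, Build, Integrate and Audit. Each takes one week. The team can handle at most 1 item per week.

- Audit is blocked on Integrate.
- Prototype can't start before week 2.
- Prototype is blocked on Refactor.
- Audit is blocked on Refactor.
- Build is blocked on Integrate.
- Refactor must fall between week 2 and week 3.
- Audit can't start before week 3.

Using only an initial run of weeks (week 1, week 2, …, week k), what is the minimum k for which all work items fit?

The precedence chain requires at least 2 distinct weeks.
With at most 1 per week and 5 work items, at least 5 weeks are needed.
Audit can't be placed before week 3, so the schedule must run through at least week 3.
5 works (last occupied week: week 5): for example Build=week 5, Integrate=week 1, Refactor=week 2, Audit=week 3, Prototype=week 4.

5 weeks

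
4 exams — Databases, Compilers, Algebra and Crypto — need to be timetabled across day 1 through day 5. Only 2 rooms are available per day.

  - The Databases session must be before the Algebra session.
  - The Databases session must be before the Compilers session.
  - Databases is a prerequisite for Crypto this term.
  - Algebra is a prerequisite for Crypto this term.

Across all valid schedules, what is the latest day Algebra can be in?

Precedence pushes Algebra to at least day 2; downstream work caps Algebra at day 4.
Algebra at day 4 is achievable: Crypto=day 5; Compilers=day 2; Algebra=day 4; Databases=day 1.

day 4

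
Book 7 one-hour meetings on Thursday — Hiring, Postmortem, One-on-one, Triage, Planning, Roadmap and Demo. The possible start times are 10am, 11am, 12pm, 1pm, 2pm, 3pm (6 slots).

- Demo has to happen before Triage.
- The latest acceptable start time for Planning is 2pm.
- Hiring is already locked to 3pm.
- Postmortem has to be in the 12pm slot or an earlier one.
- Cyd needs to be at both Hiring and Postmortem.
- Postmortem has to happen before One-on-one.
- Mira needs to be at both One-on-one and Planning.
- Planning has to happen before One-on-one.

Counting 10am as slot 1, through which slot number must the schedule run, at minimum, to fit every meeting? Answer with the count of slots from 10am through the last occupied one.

6

The precedence chain requires at least 2 distinct slots.
Hiring can't be placed before 3pm — that is slot 6 counting from 10am — so the schedule must run through at least 6 slots.
6 works (last occupied slot: 3pm): for example Planning -> 10am; Roadmap -> 10am; One-on-one -> 11am; Triage -> 11am; Postmortem -> 10am; Hiring -> 3pm; Demo -> 10am.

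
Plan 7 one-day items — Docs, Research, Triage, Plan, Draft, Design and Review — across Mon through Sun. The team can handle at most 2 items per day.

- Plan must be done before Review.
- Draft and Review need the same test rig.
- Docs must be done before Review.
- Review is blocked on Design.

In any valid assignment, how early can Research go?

Mon

Research at Mon is achievable: Design=Tue, Docs=Mon, Triage=Wed, Plan=Tue, Review=Wed, Draft=Thu, Research=Mon.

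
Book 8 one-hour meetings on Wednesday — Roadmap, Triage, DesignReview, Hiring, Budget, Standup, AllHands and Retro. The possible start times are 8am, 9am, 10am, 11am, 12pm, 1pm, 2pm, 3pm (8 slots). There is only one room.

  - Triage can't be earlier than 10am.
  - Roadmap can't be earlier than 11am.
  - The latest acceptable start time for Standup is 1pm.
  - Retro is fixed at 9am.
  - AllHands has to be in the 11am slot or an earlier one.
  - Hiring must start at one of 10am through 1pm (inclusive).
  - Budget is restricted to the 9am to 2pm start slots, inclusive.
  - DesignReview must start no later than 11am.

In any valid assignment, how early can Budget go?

Budget is available from 9am; Budget's own window allows nothing later than 2pm.
Budget at 10am is achievable: DesignReview in 8am, Budget in 10am, Retro in 9am, Triage in 3pm, Standup in 1pm, AllHands in 11am, Hiring in 12pm, Roadmap in 2pm.
Nothing earlier works — the capacity limit rule out every slot before 10am.

10am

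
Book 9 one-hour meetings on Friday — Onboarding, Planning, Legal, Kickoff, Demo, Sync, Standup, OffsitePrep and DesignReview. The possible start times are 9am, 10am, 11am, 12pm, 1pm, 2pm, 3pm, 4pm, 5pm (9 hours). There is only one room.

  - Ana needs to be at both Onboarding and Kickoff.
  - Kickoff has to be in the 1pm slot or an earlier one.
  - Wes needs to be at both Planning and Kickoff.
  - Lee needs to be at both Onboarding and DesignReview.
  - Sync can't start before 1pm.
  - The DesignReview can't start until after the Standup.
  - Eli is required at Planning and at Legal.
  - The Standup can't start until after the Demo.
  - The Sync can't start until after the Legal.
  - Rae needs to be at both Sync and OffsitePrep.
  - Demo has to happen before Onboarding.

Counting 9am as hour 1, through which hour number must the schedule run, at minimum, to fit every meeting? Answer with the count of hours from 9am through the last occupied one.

9 hours

The precedence chain requires at least 3 distinct hours.
With at most 1 per hour and 9 meetings, at least 9 hours are needed.
Sync can't be placed before 1pm — that is hour 5 counting from 9am — so the schedule must run through at least 5 hours.
9 works (last occupied hour: 5pm): for example DesignReview -> 3pm; Onboarding -> 2pm; Standup -> 11am; Kickoff -> 9am; Demo -> 10am; OffsitePrep -> 5pm; Legal -> 12pm; Sync -> 1pm; Planning -> 4pm.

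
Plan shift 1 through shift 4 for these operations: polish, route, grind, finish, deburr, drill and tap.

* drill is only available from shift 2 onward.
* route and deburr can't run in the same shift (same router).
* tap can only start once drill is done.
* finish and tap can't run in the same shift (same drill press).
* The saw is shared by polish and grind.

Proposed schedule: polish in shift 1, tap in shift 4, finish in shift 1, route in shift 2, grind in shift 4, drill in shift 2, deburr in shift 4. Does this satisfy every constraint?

finish and tap can't run in the same shift (same drill press) — holds.
route and deburr can't run in the same shift (same router) — holds.
drill is only available from shift 2 onward — holds.
tap can only start once drill is done — holds.
The saw is shared by polish and grind — holds.

Yes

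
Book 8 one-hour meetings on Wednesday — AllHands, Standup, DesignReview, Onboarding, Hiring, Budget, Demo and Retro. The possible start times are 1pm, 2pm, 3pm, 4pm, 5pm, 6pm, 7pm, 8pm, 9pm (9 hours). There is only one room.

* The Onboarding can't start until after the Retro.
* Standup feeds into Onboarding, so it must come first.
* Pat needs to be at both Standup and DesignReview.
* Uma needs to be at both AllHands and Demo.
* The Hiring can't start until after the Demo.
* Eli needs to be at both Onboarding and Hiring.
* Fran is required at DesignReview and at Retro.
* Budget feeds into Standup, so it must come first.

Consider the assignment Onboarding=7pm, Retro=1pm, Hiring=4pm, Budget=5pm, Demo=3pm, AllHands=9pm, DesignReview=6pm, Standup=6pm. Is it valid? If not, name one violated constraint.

Standup feeds into Onboarding, so it must come first — holds.
Budget feeds into Standup, so it must come first — holds.
The Onboarding can't start until after the Retro — holds.
There is only one room — violated.
The Hiring can't start until after the Demo — holds.
Eli needs to be at both Onboarding and Hiring — holds.
Pat needs to be at both Standup and DesignReview — violated.
Uma needs to be at both AllHands and Demo — holds.
Fran is required at DesignReview and at Retro — holds.

Invalid. Pat needs to be at both Standup and DesignReview.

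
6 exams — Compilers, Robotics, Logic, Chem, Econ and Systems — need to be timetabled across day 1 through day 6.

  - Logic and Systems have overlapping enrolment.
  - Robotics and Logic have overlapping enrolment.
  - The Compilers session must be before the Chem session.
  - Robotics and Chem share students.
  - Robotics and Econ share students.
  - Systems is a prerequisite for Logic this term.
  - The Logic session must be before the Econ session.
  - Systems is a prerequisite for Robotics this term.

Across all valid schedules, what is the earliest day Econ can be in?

Precedence pushes Econ to at least day 3.
Econ at day 3 is achievable: Logic -> day 2, Robotics -> day 4, Compilers -> day 1, Chem -> day 2, Systems -> day 1, Econ -> day 3.

day 3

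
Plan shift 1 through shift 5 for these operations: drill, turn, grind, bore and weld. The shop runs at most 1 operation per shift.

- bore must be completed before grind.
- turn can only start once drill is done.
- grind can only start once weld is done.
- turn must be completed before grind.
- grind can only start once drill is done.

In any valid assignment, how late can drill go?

Downstream work caps drill at shift 3.
drill at shift 3 is achievable: drill -> shift 3, bore -> shift 1, grind -> shift 5, turn -> shift 4, weld -> shift 2.

shift 3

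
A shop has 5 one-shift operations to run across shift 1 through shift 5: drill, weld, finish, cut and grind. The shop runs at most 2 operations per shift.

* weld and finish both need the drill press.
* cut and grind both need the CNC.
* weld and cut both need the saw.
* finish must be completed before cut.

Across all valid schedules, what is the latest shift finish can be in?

Downstream work caps finish at shift 4.
finish at shift 4 is achievable: grind -> shift 2, drill -> shift 1, cut -> shift 5, weld -> shift 1, finish -> shift 4.

shift 4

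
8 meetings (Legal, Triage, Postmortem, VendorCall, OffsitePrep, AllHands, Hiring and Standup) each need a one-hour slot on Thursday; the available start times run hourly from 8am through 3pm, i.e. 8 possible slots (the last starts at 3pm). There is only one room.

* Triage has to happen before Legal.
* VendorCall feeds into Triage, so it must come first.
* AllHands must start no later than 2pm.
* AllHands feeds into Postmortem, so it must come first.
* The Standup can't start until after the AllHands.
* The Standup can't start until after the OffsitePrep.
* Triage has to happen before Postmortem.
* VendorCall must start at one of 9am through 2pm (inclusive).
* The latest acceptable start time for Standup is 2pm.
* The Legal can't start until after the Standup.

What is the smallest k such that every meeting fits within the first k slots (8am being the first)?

8

The precedence chain requires at least 3 distinct slots.
With at most 1 per slot and 8 meetings, at least 8 slots are needed.
Propagating the time windows through the other constraints, Legal can't land before 11am — that is slot 4 counting from 8am — so the schedule must run through at least 4 slots.
8 works (last occupied slot: 3pm): for example Postmortem in 2pm; VendorCall in 9am; Legal in 1pm; Standup in 11am; Hiring in 3pm; Triage in 12pm; OffsitePrep in 10am; AllHands in 8am.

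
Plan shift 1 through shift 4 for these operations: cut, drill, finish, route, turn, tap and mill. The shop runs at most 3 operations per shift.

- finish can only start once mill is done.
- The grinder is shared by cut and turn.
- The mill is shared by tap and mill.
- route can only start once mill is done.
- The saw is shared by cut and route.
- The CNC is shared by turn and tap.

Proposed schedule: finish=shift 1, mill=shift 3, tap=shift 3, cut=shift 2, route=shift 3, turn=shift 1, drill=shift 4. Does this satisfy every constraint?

No — it violates: finish can only start once mill is done

route can only start once mill is done — violated.
The saw is shared by cut and route — holds.
The grinder is shared by cut and turn — holds.
The mill is shared by tap and mill — violated.
The shop runs at most 3 operations per shift — holds.
The CNC is shared by turn and tap — holds.
finish can only start once mill is done — violated.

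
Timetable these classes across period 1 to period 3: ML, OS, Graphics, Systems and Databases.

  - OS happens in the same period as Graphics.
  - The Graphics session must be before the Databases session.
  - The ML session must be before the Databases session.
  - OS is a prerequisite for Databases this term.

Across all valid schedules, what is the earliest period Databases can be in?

Precedence pushes Databases to at least period 2.
Databases at period 2 is achievable: OS -> period 1, ML -> period 1, Systems -> period 1, Databases -> period 2, Graphics -> period 1.

period 2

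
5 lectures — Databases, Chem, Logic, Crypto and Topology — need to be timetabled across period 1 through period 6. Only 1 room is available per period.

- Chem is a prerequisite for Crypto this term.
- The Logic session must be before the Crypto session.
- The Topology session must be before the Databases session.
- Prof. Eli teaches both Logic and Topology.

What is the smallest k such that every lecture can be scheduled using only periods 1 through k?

5

The precedence chain requires at least 2 distinct periods.
With at most 1 per period and 5 lectures, at least 5 periods are needed.
5 works (last occupied period: period 5): for example Databases -> period 5; Logic -> period 2; Topology -> period 4; Crypto -> period 3; Chem -> period 1.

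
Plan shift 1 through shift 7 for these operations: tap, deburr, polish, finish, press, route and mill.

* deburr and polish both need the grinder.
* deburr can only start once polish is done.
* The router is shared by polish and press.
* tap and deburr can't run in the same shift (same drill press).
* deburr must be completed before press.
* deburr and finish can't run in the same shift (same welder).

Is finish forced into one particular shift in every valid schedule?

finish can be shift 1 (e.g. mill=shift 1; press=shift 3; tap=shift 1; route=shift 1; finish=shift 1; deburr=shift 2; polish=shift 1) or shift 2 (e.g. press -> shift 4, route -> shift 1, tap -> shift 1, finish -> shift 2, polish -> shift 1, deburr -> shift 3, mill -> shift 1).

No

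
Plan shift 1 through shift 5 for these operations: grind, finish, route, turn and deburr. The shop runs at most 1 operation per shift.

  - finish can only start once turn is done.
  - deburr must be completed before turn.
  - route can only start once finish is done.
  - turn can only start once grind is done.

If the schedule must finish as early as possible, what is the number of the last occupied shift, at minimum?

5

The precedence chain requires at least 4 distinct shifts.
With at most 1 per shift and 5 operations, at least 5 shifts are needed.
5 works (last occupied shift: shift 5): for example deburr in shift 2, finish in shift 4, turn in shift 3, grind in shift 1, route in shift 5.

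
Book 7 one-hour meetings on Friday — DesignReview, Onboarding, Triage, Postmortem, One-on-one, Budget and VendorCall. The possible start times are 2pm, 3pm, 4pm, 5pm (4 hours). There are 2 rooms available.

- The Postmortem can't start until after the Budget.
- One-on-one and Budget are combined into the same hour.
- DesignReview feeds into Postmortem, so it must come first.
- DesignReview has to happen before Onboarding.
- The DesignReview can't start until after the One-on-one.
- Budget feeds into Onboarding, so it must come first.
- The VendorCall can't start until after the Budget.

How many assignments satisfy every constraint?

22

Splitting on DesignReview: it can be 3pm (18), 4pm (4). Listing each branch's schedules as (Onboarding, Triage, Postmortem, One-on-one, Budget, VendorCall):
DesignReview=3pm: (4pm,3pm,4pm,2pm,2pm,5pm) (4pm,3pm,5pm,2pm,2pm,4pm) (4pm,3pm,5pm,2pm,2pm,5pm) (4pm,4pm,5pm,2pm,2pm,3pm) (4pm,4pm,5pm,2pm,2pm,5pm) (4pm,5pm,4pm,2pm,2pm,3pm) (4pm,5pm,4pm,2pm,2pm,5pm) (4pm,5pm,5pm,2pm,2pm,3pm) (4pm,5pm,5pm,2pm,2pm,4pm) (5pm,3pm,4pm,2pm,2pm,4pm) (5pm,3pm,4pm,2pm,2pm,5pm) (5pm,3pm,5pm,2pm,2pm,4pm) (5pm,4pm,4pm,2pm,2pm,3pm) (5pm,4pm,4pm,2pm,2pm,5pm) (5pm,4pm,5pm,2pm,2pm,3pm) (5pm,4pm,5pm,2pm,2pm,4pm) (5pm,5pm,4pm,2pm,2pm,3pm) (5pm,5pm,4pm,2pm,2pm,4pm) — 18.
DesignReview=4pm: (5pm,2pm,5pm,3pm,3pm,4pm) (5pm,3pm,5pm,2pm,2pm,3pm) (5pm,3pm,5pm,2pm,2pm,4pm) (5pm,4pm,5pm,2pm,2pm,3pm) — 4.
Summing: 18 + 4 = 22.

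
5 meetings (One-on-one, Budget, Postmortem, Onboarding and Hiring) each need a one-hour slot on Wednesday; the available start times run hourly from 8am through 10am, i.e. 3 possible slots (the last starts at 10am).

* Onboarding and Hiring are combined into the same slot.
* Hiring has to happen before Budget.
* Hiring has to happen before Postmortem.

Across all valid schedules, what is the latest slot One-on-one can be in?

One-on-one at 10am is achievable: Postmortem in 9am, Hiring in 8am, One-on-one in 10am, Budget in 9am, Onboarding in 8am.

10am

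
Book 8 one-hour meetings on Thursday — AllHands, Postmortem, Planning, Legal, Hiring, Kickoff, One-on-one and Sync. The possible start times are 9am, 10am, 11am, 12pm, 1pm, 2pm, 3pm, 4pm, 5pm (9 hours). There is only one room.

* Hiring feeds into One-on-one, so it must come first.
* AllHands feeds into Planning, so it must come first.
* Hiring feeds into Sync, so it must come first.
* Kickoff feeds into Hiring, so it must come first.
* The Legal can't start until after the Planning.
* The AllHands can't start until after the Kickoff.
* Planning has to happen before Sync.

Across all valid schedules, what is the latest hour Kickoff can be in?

11am

Downstream work caps Kickoff at 2pm.
Kickoff at 11am is achievable: Postmortem=9am; Kickoff=11am; One-on-one=5pm; AllHands=12pm; Legal=4pm; Planning=1pm; Sync=3pm; Hiring=2pm.
Nothing later works — the capacity limit rule out every hour after 11am.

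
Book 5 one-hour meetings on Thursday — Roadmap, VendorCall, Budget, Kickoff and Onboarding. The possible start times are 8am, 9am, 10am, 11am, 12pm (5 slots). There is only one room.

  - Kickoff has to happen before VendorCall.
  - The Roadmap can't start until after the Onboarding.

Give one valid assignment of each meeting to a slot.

Onboarding=8am; VendorCall=11am; Roadmap=9am; Budget=12pm; Kickoff=10am

Checking: Kickoff(10am) before VendorCall(11am); Onboarding(8am) before Roadmap(9am); max 1 per slot (cap 1).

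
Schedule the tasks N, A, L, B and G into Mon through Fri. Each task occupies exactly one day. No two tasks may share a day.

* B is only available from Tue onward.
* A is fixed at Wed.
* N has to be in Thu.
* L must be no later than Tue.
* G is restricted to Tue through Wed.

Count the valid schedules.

Enumerating: B -> Fri, G -> Tue, A -> Wed, N -> Thu, L -> Mon.

1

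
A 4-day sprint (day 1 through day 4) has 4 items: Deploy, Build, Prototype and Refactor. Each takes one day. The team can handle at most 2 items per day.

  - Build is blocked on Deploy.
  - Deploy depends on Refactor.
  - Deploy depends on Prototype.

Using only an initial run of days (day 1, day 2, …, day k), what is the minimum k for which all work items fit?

The precedence chain requires at least 3 distinct days.
With at most 2 per day and 4 work items, at least 2 days are needed.
3 works (last occupied day: day 3): for example Refactor=day 1; Deploy=day 2; Build=day 3; Prototype=day 1.

3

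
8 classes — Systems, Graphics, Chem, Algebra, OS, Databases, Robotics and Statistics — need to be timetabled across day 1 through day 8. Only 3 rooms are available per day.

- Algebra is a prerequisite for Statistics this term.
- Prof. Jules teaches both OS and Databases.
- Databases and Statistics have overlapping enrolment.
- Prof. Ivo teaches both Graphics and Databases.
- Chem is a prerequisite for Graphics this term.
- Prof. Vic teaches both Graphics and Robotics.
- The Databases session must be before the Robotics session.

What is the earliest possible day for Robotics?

day 2

Precedence pushes Robotics to at least day 2.
Robotics at day 2 is achievable: Chem in day 1; Algebra in day 1; Databases in day 1; Graphics in day 3; Robotics in day 2; Systems in day 2; Statistics in day 2; OS in day 3.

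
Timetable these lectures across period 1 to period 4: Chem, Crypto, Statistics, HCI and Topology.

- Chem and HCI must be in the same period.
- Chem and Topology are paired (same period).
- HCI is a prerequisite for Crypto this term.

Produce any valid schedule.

HCI -> period 1, Chem -> period 1, Statistics -> period 1, Topology -> period 1, Crypto -> period 2

Checking: HCI(period 1) before Crypto(period 2); Chem = Topology = period 1; Chem = HCI = period 1.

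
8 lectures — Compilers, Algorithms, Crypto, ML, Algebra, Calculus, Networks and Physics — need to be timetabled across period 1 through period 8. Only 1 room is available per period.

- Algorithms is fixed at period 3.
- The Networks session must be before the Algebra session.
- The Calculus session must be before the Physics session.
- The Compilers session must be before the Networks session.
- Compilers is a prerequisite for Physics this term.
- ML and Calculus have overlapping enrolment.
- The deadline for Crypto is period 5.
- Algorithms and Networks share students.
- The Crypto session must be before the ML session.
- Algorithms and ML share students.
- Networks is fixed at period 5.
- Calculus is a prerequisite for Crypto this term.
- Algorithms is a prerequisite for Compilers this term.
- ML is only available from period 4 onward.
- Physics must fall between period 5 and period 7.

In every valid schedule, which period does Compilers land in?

Algorithms is fixed at period 3 and must come before Compilers, so Compilers is at least period 4.
Networks is fixed at period 5 and must come after Compilers, so Compilers is at most period 4.
So Compilers must be period 4.

period 4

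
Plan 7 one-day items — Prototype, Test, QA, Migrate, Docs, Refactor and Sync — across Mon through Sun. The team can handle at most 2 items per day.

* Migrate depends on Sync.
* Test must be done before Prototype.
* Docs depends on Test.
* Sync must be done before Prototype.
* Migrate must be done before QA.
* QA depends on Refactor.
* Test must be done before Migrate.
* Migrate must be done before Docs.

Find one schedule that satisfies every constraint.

Refactor=Wed, Test=Mon, Prototype=Tue, Migrate=Tue, QA=Thu, Sync=Mon, Docs=Wed

Checking: Migrate(Tue) before QA(Thu); Sync(Mon) before Prototype(Tue); Test(Mon) before Migrate(Tue); Refactor(Wed) before QA(Thu); Test(Mon) before Prototype(Tue); Sync(Mon) before Migrate(Tue); Test(Mon) before Docs(Wed); Migrate(Tue) before Docs(Wed); max 2 per day (cap 2).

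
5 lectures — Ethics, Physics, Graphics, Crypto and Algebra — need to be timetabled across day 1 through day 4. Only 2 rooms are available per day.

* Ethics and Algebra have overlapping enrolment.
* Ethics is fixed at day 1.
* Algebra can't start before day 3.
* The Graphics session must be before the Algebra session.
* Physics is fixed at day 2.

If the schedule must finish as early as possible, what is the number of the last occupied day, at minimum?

The precedence chain requires at least 2 distinct days.
With at most 2 per day and 5 lectures, at least 3 days are needed.
Algebra can't be placed before day 3, so the schedule must run through at least day 3.
3 works (last occupied day: day 3): for example Physics -> day 2; Crypto -> day 2; Algebra -> day 3; Graphics -> day 1; Ethics -> day 1.

day 3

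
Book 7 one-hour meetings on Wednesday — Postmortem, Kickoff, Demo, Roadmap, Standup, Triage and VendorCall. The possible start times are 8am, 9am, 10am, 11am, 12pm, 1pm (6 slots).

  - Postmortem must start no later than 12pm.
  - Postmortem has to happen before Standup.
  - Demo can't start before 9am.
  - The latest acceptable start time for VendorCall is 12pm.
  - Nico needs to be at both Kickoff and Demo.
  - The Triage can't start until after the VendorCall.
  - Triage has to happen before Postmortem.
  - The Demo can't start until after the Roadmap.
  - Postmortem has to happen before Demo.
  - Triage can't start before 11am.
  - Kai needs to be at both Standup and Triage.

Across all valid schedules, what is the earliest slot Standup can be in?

1pm

Precedence pushes Standup to at least 1pm.
Standup at 1pm is achievable: Roadmap in 8am, VendorCall in 8am, Postmortem in 12pm, Demo in 1pm, Standup in 1pm, Triage in 11am, Kickoff in 8am.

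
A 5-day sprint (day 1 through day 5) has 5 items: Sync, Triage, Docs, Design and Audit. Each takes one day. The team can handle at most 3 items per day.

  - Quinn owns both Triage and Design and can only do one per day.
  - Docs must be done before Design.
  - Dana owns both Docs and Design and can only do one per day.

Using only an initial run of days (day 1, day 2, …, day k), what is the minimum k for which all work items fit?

2

The precedence chain requires at least 2 distinct days.
With at most 3 per day and 5 work items, at least 2 days are needed.
2 works (last occupied day: day 2): for example Triage in day 1; Docs in day 1; Sync in day 1; Design in day 2; Audit in day 2.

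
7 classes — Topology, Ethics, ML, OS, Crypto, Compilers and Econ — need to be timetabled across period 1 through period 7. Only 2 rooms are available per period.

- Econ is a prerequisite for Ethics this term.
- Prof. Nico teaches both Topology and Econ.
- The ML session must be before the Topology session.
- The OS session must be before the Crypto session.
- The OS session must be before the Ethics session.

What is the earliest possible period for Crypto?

Precedence pushes Crypto to at least period 2.
Crypto at period 2 is achievable: Crypto in period 2; Compilers in period 3; ML in period 3; Ethics in period 2; Topology in period 4; OS in period 1; Econ in period 1.

period 2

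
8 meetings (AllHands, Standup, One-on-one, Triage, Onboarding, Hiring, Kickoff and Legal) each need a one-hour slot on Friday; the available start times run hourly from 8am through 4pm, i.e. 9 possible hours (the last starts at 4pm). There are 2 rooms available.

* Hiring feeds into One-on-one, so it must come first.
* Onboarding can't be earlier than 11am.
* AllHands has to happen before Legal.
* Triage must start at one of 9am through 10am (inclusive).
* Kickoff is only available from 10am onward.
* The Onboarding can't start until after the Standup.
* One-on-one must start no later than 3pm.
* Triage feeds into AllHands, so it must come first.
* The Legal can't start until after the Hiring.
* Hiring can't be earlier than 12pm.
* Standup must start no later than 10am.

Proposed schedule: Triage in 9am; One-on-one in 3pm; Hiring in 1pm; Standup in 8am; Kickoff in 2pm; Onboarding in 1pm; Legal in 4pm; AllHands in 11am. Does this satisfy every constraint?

Yes, all constraints hold

Standup must start no later than 10am — holds.
One-on-one must start no later than 3pm — holds.
Hiring can't be earlier than 12pm — holds.
The Onboarding can't start until after the Standup — holds.
Onboarding can't be earlier than 11am — holds.
The Legal can't start until after the Hiring — holds.
Triage feeds into AllHands, so it must come first — holds.
Triage must start at one of 9am through 10am (inclusive) — holds.
AllHands has to happen before Legal — holds.
Hiring feeds into One-on-one, so it must come first — holds.
There are 2 rooms available — holds.
Kickoff is only available from 10am onward — holds.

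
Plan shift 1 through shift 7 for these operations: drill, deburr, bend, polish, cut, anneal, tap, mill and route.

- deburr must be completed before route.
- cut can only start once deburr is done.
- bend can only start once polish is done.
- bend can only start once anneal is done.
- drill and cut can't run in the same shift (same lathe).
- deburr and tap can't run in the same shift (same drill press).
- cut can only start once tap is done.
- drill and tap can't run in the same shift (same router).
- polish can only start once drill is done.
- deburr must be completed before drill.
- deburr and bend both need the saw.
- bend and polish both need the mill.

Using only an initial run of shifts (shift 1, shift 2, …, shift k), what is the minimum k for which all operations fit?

The precedence chain requires at least 4 distinct shifts.
4 works (last occupied shift: shift 4): for example bend in shift 4, cut in shift 4, deburr in shift 1, anneal in shift 1, tap in shift 3, drill in shift 2, route in shift 2, polish in shift 3, mill in shift 1.

4 shifts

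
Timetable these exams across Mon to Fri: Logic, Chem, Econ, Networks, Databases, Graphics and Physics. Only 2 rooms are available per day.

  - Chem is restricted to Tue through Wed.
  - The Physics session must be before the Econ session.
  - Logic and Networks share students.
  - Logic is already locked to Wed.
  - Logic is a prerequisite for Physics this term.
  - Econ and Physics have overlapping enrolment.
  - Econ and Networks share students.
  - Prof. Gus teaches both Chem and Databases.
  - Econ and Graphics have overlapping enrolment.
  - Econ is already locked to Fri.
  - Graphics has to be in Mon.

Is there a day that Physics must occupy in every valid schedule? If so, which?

Thu

Logic is fixed at Wed and must come before Physics, so Physics is at least Thu.
Econ is fixed at Fri and must come after Physics, so Physics is at most Thu.
So Physics must be Thu.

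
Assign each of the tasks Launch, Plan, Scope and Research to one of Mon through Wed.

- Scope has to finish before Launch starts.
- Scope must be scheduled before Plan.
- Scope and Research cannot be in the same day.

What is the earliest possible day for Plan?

Precedence pushes Plan to at least Tue.
Plan at Tue is achievable: Launch=Tue, Scope=Mon, Plan=Tue, Research=Tue.

Tue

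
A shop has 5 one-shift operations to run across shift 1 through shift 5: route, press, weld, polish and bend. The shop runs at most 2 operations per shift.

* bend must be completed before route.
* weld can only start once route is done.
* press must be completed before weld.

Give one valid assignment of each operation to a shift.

bend -> shift 1; press -> shift 1; weld -> shift 3; route -> shift 2; polish -> shift 2

Checking: press(shift 1) before weld(shift 3); bend(shift 1) before route(shift 2); route(shift 2) before weld(shift 3); max 2 per shift (cap 2).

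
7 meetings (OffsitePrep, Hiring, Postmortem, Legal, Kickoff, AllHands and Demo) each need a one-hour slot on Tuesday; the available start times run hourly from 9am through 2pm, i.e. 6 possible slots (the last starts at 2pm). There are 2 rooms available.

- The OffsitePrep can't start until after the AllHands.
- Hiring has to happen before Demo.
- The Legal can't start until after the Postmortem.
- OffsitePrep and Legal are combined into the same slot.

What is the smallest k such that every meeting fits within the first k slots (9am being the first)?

4

The precedence chain requires at least 2 distinct slots.
With at most 2 per slot and 7 meetings, at least 4 slots are needed.
4 works (last occupied slot: 12pm): for example Postmortem=9am; AllHands=9am; Demo=12pm; Legal=10am; Hiring=11am; Kickoff=11am; OffsitePrep=10am.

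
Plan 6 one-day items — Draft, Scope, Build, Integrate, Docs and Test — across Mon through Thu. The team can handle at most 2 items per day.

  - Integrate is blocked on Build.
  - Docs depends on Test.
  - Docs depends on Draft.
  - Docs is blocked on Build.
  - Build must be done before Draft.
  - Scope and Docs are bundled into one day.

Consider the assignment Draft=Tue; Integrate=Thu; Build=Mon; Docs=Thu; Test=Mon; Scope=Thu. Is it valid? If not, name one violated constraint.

Invalid. The team can handle at most 2 items per day.

The team can handle at most 2 items per day — violated.
Docs depends on Draft — holds.
Build must be done before Draft — holds.
Scope and Docs are bundled into one day — holds.
Docs is blocked on Build — holds.
Docs depends on Test — holds.
Integrate is blocked on Build — holds.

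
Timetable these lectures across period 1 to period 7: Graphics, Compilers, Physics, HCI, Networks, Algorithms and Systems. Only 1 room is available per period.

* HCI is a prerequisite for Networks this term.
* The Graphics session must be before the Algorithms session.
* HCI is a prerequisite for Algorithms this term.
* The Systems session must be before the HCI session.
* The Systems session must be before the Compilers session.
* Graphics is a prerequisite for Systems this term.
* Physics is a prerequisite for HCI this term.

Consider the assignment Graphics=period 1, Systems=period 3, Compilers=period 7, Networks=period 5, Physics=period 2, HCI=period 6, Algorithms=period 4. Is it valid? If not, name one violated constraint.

Physics is a prerequisite for HCI this term — holds.
HCI is a prerequisite for Networks this term — violated.
Graphics is a prerequisite for Systems this term — holds.
The Graphics session must be before the Algorithms session — holds.
HCI is a prerequisite for Algorithms this term — violated.
The Systems session must be before the HCI session — holds.
The Systems session must be before the Compilers session — holds.
Only 1 room is available per period — holds.

No — it violates: HCI is a prerequisite for Algorithms this term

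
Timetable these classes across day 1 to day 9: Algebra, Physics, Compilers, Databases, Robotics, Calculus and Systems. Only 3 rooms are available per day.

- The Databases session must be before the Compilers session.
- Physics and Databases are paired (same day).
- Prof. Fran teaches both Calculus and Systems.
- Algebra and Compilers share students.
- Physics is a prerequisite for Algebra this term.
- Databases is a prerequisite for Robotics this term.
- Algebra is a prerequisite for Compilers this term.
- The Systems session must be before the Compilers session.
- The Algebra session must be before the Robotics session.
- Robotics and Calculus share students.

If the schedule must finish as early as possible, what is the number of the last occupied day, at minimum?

The precedence chain requires at least 3 distinct days.
With at most 3 per day and 7 classes, at least 3 days are needed.
3 works (last occupied day: day 3): for example Algebra in day 2; Calculus in day 2; Physics in day 1; Compilers in day 3; Databases in day 1; Robotics in day 3; Systems in day 1.

3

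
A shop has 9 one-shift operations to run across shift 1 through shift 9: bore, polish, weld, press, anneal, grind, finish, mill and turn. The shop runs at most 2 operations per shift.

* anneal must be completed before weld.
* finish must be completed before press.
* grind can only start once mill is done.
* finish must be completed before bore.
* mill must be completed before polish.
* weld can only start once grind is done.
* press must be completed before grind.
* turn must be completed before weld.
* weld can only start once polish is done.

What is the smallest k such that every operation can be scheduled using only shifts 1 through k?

The precedence chain requires at least 4 distinct shifts.
With at most 2 per shift and 9 operations, at least 5 shifts are needed.
5 works (last occupied shift: shift 5): for example bore=shift 3; mill=shift 1; anneal=shift 4; weld=shift 5; grind=shift 3; press=shift 2; polish=shift 2; turn=shift 4; finish=shift 1.

5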